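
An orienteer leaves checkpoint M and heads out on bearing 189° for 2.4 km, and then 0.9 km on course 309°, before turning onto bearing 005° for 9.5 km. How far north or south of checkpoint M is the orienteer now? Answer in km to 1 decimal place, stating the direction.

7.7 km north

Leg 1 (189°, 2.4 km): east 2.4 sin 189° = -0.38, north 2.4 cos 189° = -2.37
Leg 2 (309°, 0.9 km): east 0.9 sin 309° = -0.70, north 0.9 cos 309° = 0.57
Leg 3 (005°, 9.5 km): east 9.5 sin 5° = 0.83, north 9.5 cos 5° = 9.46
Net north component: 7.66 km.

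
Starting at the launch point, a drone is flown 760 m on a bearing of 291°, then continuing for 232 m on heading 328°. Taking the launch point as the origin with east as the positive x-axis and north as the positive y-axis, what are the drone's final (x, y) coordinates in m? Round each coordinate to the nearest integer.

(-832, 469)

Leg 1 (291°, 760 m): east 760 sin 291° = -709.52, north 760 cos 291° = 272.36
Leg 2 (328°, 232 m): east 232 sin 328° = -122.94, north 232 cos 328° = 196.75
Summing: -832.46 m east, 469.11 m north → (-832, 469).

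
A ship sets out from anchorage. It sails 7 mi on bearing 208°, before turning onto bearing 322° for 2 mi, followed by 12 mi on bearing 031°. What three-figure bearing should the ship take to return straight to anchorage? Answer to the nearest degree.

Leg 1 (208°, 7 mi): east 7 sin 208° = -3.29, north 7 cos 208° = -6.18
Leg 2 (322°, 2 mi): east 2 sin 322° = -1.23, north 2 cos 322° = 1.58
Leg 3 (031°, 12 mi): east 12 sin 31° = 6.18, north 12 cos 31° = 10.29
Net displacement: 1.66 east, 5.68 north. Direction back to start is (-1.66, -5.68): bearing = atan2(-1.66, -5.68) mod 360° = 196.31° ≈ 196°.

196°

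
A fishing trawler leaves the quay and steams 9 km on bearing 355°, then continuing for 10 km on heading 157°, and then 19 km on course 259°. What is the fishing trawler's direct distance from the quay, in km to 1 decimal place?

16.0 km

Leg 1 (355°, 9 km): east 9 sin 355° = -0.78, north 9 cos 355° = 8.97
Leg 2 (157°, 10 km): east 10 sin 157° = 3.91, north 10 cos 157° = -9.21
Leg 3 (259°, 19 km): east 19 sin 259° = -18.65, north 19 cos 259° = -3.63
Net: -15.53 east, -3.86 north. Distance = √((-15.53)² + (-3.86)²) = 16.002 km.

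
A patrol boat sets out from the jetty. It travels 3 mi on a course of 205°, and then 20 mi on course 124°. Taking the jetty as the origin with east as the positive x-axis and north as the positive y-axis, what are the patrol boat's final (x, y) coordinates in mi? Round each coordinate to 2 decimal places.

Leg 1 (205°, 3 mi): east 3 sin 205° = -1.27, north 3 cos 205° = -2.72
Leg 2 (124°, 20 mi): east 20 sin 124° = 16.58, north 20 cos 124° = -11.18
Summing: 15.31 mi east, -13.90 mi north → (15.31, -13.90).

(15.31, -13.90)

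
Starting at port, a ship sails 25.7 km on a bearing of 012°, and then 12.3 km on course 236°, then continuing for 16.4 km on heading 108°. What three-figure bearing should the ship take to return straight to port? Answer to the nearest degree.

Leg 1 (012°, 25.7 km): east 25.7 sin 12° = 5.34, north 25.7 cos 12° = 25.14
Leg 2 (236°, 12.3 km): east 12.3 sin 236° = -10.20, north 12.3 cos 236° = -6.88
Leg 3 (108°, 16.4 km): east 16.4 sin 108° = 15.60, north 16.4 cos 108° = -5.07
Net displacement: 10.74 east, 13.19 north. Direction back to start is (-10.74, -13.19): bearing = atan2(-10.74, -13.19) mod 360° = 219.16° ≈ 219°.

219°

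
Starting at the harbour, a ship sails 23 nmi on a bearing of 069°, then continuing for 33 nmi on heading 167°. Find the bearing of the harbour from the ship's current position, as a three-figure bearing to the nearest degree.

Leg 1 (069°, 23 nmi): east 23 sin 69° = 21.47, north 23 cos 69° = 8.24
Leg 2 (167°, 33 nmi): east 33 sin 167° = 7.42, north 33 cos 167° = -32.15
Net displacement: 28.90 east, -23.91 north. Direction back to start is (-28.90, 23.91): bearing = atan2(-28.90, 23.91) mod 360° = 309.61° ≈ 310°.

310°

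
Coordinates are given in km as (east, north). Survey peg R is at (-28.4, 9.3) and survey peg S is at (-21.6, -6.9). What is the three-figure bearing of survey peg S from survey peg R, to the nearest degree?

157°

Δeast = -21.6 − -28.4 = 6.80; Δnorth = -6.9 − 9.3 = -16.20.
Bearing = atan2(Δeast, Δnorth) mod 360° = 157.23° ≈ 157°.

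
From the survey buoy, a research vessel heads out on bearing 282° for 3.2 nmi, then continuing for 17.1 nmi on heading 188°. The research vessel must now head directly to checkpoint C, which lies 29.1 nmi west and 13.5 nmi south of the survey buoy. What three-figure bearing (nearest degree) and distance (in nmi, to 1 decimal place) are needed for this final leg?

Leg 1 (282°, 3.2 nmi): east 3.2 sin 282° = -3.13, north 3.2 cos 282° = 0.67
Leg 2 (188°, 17.1 nmi): east 17.1 sin 188° = -2.38, north 17.1 cos 188° = -16.93
Current position: (-5.51, -16.27). Target: (-29.1, -13.5). Remaining: Δeast = -23.59, Δnorth = 2.77.
Bearing = atan2(-23.59, 2.77) mod 360° = 276.69°; distance = √((-23.59)² + (2.77)²) = 23.752 nmi.

277°, 23.8 nmi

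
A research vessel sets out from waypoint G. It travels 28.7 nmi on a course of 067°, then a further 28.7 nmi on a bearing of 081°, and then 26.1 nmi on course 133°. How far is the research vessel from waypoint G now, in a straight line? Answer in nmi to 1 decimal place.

Leg 1 (067°, 28.7 nmi): east 28.7 sin 67° = 26.42, north 28.7 cos 67° = 11.21
Leg 2 (081°, 28.7 nmi): east 28.7 sin 81° = 28.35, north 28.7 cos 81° = 4.49
Leg 3 (133°, 26.1 nmi): east 26.1 sin 133° = 19.09, north 26.1 cos 133° = -17.80
Net: 73.85 east, -2.10 north. Distance = √((73.85)² + (-2.10)²) = 73.883 nmi.

73.9 nmi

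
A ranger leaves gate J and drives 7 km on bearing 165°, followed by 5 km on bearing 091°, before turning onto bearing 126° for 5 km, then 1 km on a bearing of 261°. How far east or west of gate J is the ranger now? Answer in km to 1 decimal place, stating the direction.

Leg 1 (165°, 7 km): east 7 sin 165° = 1.81, north 7 cos 165° = -6.76
Leg 2 (091°, 5 km): east 5 sin 91° = 5.00, north 5 cos 91° = -0.09
Leg 3 (126°, 5 km): east 5 sin 126° = 4.05, north 5 cos 126° = -2.94
Leg 4 (261°, 1 km): east 1 sin 261° = -0.99, north 1 cos 261° = -0.16
Net east component: 9.87 km.

9.9 km east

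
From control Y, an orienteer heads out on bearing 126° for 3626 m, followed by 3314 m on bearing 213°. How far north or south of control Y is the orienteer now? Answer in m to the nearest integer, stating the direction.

Leg 1 (126°, 3626 m): east 3626 sin 126° = 2933.50, north 3626 cos 126° = -2131.31
Leg 2 (213°, 3314 m): east 3314 sin 213° = -1804.93, north 3314 cos 213° = -2779.35
Net north component: -4910.66 m.

4911 m south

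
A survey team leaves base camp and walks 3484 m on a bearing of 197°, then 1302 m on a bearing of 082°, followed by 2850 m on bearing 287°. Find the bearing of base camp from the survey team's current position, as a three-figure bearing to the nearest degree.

047°

Leg 1 (197°, 3484 m): east 3484 sin 197° = -1018.62, north 3484 cos 197° = -3331.77
Leg 2 (082°, 1302 m): east 1302 sin 82° = 1289.33, north 1302 cos 82° = 181.20
Leg 3 (287°, 2850 m): east 2850 sin 287° = -2725.47, north 2850 cos 287° = 833.26
Net displacement: -2454.76 east, -2317.30 north. Direction back to start is (2454.76, 2317.30): bearing = atan2(2454.76, 2317.30) mod 360° = 46.65° ≈ 047°.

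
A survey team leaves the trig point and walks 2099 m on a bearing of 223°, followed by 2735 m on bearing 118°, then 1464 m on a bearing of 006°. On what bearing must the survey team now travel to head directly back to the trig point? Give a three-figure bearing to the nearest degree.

Leg 1 (223°, 2099 m): east 2099 sin 223° = -1431.51, north 2099 cos 223° = -1535.11
Leg 2 (118°, 2735 m): east 2735 sin 118° = 2414.86, north 2735 cos 118° = -1284.00
Leg 3 (006°, 1464 m): east 1464 sin 6° = 153.03, north 1464 cos 6° = 1455.98
Net displacement: 1136.38 east, -1363.14 north. Direction back to start is (-1136.38, 1363.14): bearing = atan2(-1136.38, 1363.14) mod 360° = 320.18° ≈ 320°.

320°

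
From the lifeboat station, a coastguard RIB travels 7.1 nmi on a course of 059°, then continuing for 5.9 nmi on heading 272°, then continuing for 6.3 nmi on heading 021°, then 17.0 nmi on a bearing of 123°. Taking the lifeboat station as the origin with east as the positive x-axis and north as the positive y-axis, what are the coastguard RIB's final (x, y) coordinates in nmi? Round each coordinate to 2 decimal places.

Leg 1 (059°, 7.1 nmi): east 7.1 sin 59° = 6.09, north 7.1 cos 59° = 3.66
Leg 2 (272°, 5.9 nmi): east 5.9 sin 272° = -5.90, north 5.9 cos 272° = 0.21
Leg 3 (021°, 6.3 nmi): east 6.3 sin 21° = 2.26, north 6.3 cos 21° = 5.88
Leg 4 (123°, 17.0 nmi): east 17.0 sin 123° = 14.26, north 17.0 cos 123° = -9.26
Summing: 16.70 nmi east, 0.49 nmi north → (16.70, 0.49).

(16.70, 0.49)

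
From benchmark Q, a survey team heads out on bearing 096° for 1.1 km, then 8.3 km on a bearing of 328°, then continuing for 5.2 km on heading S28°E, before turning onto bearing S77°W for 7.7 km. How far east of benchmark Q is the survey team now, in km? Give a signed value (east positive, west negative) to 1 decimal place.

Leg 1 (096°, 1.1 km): east 1.1 sin 96° = 1.09, north 1.1 cos 96° = -0.11
Leg 2 (328°, 8.3 km): east 8.3 sin 328° = -4.40, north 8.3 cos 328° = 7.04
Leg 3 (S28°E, 5.2 km): east 5.2 sin 152° = 2.44, north 5.2 cos 152° = -4.59
Leg 4 (S77°W, 7.7 km): east 7.7 sin 257° = -7.50, north 7.7 cos 257° = -1.73
Net east component: -8.37 km.

-8.4 km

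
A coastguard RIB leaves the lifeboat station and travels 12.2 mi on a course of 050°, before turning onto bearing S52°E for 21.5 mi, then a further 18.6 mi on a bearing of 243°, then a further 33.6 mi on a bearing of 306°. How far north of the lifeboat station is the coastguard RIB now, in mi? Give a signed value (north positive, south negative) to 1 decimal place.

Leg 1 (050°, 12.2 mi): east 12.2 sin 50° = 9.35, north 12.2 cos 50° = 7.84
Leg 2 (S52°E, 21.5 mi): east 21.5 sin 128° = 16.94, north 21.5 cos 128° = -13.24
Leg 3 (243°, 18.6 mi): east 18.6 sin 243° = -16.57, north 18.6 cos 243° = -8.44
Leg 4 (306°, 33.6 mi): east 33.6 sin 306° = -27.18, north 33.6 cos 306° = 19.75
Net north component: 5.91 mi.

5.9 mi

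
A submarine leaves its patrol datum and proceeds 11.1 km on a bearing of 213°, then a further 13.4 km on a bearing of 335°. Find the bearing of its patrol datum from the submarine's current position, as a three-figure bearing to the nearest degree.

Leg 1 (213°, 11.1 km): east 11.1 sin 213° = -6.05, north 11.1 cos 213° = -9.31
Leg 2 (335°, 13.4 km): east 13.4 sin 335° = -5.66, north 13.4 cos 335° = 12.14
Net displacement: -11.71 east, 2.84 north. Direction back to start is (11.71, -2.84): bearing = atan2(11.71, -2.84) mod 360° = 103.61° ≈ 104°.

104°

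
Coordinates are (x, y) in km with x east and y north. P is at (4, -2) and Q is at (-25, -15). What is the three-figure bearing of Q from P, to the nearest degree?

246°

Δeast = -25 − 4 = -29.00; Δnorth = -15 − -2 = -13.00.
Bearing = atan2(Δeast, Δnorth) mod 360° = 245.85° ≈ 246°.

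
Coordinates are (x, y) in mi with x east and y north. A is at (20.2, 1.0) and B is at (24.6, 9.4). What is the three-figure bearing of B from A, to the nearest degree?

Δeast = 24.6 − 20.2 = 4.40; Δnorth = 9.4 − 1.0 = 8.40.
Bearing = atan2(Δeast, Δnorth) mod 360° = 27.65° ≈ 028°.

028°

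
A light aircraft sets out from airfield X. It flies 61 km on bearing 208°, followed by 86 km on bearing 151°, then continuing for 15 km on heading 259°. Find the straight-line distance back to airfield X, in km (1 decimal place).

131.9 km

Leg 1 (208°, 61 km): east 61 sin 208° = -28.64, north 61 cos 208° = -53.86
Leg 2 (151°, 86 km): east 86 sin 151° = 41.69, north 86 cos 151° = -75.22
Leg 3 (259°, 15 km): east 15 sin 259° = -14.72, north 15 cos 259° = -2.86
Net: -1.67 east, -131.94 north. Distance = √((-1.67)² + (-131.94)²) = 131.950 km.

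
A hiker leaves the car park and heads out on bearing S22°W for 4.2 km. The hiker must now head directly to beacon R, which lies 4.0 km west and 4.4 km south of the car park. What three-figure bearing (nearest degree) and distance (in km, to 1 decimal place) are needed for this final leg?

258°, 2.5 km

Leg 1 (S22°W, 4.2 km): east 4.2 sin 202° = -1.57, north 4.2 cos 202° = -3.89
Current position: (-1.57, -3.89). Target: (-4.0, -4.4). Remaining: Δeast = -2.43, Δnorth = -0.51.
Bearing = atan2(-2.43, -0.51) mod 360° = 258.23°; distance = √((-2.43)² + (-0.51)²) = 2.479 km.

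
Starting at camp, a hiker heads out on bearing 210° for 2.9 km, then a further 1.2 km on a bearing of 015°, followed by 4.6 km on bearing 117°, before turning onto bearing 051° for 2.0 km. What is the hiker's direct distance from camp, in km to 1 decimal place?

Leg 1 (210°, 2.9 km): east 2.9 sin 210° = -1.45, north 2.9 cos 210° = -2.51
Leg 2 (015°, 1.2 km): east 1.2 sin 15° = 0.31, north 1.2 cos 15° = 1.16
Leg 3 (117°, 4.6 km): east 4.6 sin 117° = 4.10, north 4.6 cos 117° = -2.09
Leg 4 (051°, 2.0 km): east 2.0 sin 51° = 1.55, north 2.0 cos 51° = 1.26
Net: 4.51 east, -2.18 north. Distance = √((4.51)² + (-2.18)²) = 5.013 km.

5.0 km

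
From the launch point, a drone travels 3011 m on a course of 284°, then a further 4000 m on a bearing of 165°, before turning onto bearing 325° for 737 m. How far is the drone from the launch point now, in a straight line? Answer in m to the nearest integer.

Leg 1 (284°, 3011 m): east 3011 sin 284° = -2921.56, north 3011 cos 284° = 728.43
Leg 2 (165°, 4000 m): east 4000 sin 165° = 1035.28, north 4000 cos 165° = -3863.70
Leg 3 (325°, 737 m): east 737 sin 325° = -422.73, north 737 cos 325° = 603.72
Net: -2309.01 east, -2531.56 north. Distance = √((-2309.01)² + (-2531.56)²) = 3426.417 m.

3426 m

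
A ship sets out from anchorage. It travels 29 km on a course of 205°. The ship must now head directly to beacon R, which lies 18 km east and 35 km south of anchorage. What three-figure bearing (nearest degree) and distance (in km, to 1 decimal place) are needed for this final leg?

Leg 1 (205°, 29 km): east 29 sin 205° = -12.26, north 29 cos 205° = -26.28
Current position: (-12.26, -26.28). Target: (18, -35). Remaining: Δeast = 30.26, Δnorth = -8.72.
Bearing = atan2(30.26, -8.72) mod 360° = 106.07°; distance = √((30.26)² + (-8.72)²) = 31.487 km.

106°, 31.5 km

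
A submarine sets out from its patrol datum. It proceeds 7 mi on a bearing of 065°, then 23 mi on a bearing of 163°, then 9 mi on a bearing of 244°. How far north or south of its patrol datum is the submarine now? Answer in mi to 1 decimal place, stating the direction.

23.0 mi south

Leg 1 (065°, 7 mi): east 7 sin 65° = 6.34, north 7 cos 65° = 2.96
Leg 2 (163°, 23 mi): east 23 sin 163° = 6.72, north 23 cos 163° = -22.00
Leg 3 (244°, 9 mi): east 9 sin 244° = -8.09, north 9 cos 244° = -3.95
Net north component: -22.98 mi.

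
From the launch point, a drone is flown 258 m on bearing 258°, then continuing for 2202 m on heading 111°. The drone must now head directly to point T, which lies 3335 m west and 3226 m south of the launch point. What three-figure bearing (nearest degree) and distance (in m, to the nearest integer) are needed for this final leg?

Leg 1 (258°, 258 m): east 258 sin 258° = -252.36, north 258 cos 258° = -53.64
Leg 2 (111°, 2202 m): east 2202 sin 111° = 2055.74, north 2202 cos 111° = -789.13
Current position: (1803.38, -842.77). Target: (-3335, -3226). Remaining: Δeast = -5138.38, Δnorth = -2383.23.
Bearing = atan2(-5138.38, -2383.23) mod 360° = 245.12°; distance = √((-5138.38)² + (-2383.23)²) = 5664.165 m.

245°, 5664 m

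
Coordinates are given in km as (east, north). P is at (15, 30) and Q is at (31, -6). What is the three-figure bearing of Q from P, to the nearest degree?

156°

Δeast = 31 − 15 = 16.00; Δnorth = -6 − 30 = -36.00.
Bearing = atan2(Δeast, Δnorth) mod 360° = 156.04° ≈ 156°.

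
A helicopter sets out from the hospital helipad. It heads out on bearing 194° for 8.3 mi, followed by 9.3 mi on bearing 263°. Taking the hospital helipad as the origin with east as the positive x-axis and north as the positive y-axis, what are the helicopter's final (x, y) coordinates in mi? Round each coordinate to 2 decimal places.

(-11.24, -9.19)

Leg 1 (194°, 8.3 mi): east 8.3 sin 194° = -2.01, north 8.3 cos 194° = -8.05
Leg 2 (263°, 9.3 mi): east 9.3 sin 263° = -9.23, north 9.3 cos 263° = -1.13
Summing: -11.24 mi east, -9.19 mi north → (-11.24, -9.19).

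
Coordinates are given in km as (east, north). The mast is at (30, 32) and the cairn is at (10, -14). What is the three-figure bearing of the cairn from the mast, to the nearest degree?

Δeast = 10 − 30 = -20.00; Δnorth = -14 − 32 = -46.00.
Bearing = atan2(Δeast, Δnorth) mod 360° = 203.50° ≈ 203°.

203°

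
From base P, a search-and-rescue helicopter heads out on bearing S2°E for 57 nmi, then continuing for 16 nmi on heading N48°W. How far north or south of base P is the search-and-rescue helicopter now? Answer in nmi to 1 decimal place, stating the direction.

46.3 nmi south

Leg 1 (S2°E, 57 nmi): east 57 sin 178° = 1.99, north 57 cos 178° = -56.97
Leg 2 (N48°W, 16 nmi): east 16 sin 312° = -11.89, north 16 cos 312° = 10.71
Net north component: -46.26 nmi.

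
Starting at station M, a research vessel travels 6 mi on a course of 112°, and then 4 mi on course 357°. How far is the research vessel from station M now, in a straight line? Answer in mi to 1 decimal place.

5.6 mi

Leg 1 (112°, 6 mi): east 6 sin 112° = 5.56, north 6 cos 112° = -2.25
Leg 2 (357°, 4 mi): east 4 sin 357° = -0.21, north 4 cos 357° = 3.99
Net: 5.35 east, 1.75 north. Distance = √((5.35)² + (1.75)²) = 5.632 mi.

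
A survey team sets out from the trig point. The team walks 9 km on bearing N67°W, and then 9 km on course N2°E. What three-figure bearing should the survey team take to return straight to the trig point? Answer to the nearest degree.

148°

Leg 1 (N67°W, 9 km): east 9 sin 293° = -8.28, north 9 cos 293° = 3.52
Leg 2 (N2°E, 9 km): east 9 sin 2° = 0.31, north 9 cos 2° = 8.99
Net displacement: -7.97 east, 12.51 north. Direction back to start is (7.97, -12.51): bearing = atan2(7.97, -12.51) mod 360° = 147.50° ≈ 148°.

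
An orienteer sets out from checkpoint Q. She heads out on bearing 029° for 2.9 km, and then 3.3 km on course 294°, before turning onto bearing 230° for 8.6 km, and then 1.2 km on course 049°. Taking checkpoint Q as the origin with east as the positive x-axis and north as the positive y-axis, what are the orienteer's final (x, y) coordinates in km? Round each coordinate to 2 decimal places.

(-7.29, -0.86)

Leg 1 (029°, 2.9 km): east 2.9 sin 29° = 1.41, north 2.9 cos 29° = 2.54
Leg 2 (294°, 3.3 km): east 3.3 sin 294° = -3.01, north 3.3 cos 294° = 1.34
Leg 3 (230°, 8.6 km): east 8.6 sin 230° = -6.59, north 8.6 cos 230° = -5.53
Leg 4 (049°, 1.2 km): east 1.2 sin 49° = 0.91, north 1.2 cos 49° = 0.79
Summing: -7.29 km east, -0.86 km north → (-7.29, -0.86).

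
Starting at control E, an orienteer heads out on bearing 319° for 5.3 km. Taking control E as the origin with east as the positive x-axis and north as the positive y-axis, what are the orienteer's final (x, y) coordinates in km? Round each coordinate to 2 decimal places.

Leg 1 (319°, 5.3 km): east 5.3 sin 319° = -3.48, north 5.3 cos 319° = 4.00
Summing: -3.48 km east, 4.00 km north → (-3.48, 4.00).

(-3.48, 4.00)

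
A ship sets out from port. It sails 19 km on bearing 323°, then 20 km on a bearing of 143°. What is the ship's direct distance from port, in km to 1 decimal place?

Leg 1 (323°, 19 km): east 19 sin 323° = -11.43, north 19 cos 323° = 15.17
Leg 2 (143°, 20 km): east 20 sin 143° = 12.04, north 20 cos 143° = -15.97
Net: 0.60 east, -0.80 north. Distance = √((0.60)² + (-0.80)²) = 1.000 km.

1.0 km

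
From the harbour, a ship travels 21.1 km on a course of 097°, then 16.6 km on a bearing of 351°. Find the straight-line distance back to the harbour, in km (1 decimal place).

Leg 1 (097°, 21.1 km): east 21.1 sin 97° = 20.94, north 21.1 cos 97° = -2.57
Leg 2 (351°, 16.6 km): east 16.6 sin 351° = -2.60, north 16.6 cos 351° = 16.40
Net: 18.35 east, 13.82 north. Distance = √((18.35)² + (13.82)²) = 22.971 km.

23.0 km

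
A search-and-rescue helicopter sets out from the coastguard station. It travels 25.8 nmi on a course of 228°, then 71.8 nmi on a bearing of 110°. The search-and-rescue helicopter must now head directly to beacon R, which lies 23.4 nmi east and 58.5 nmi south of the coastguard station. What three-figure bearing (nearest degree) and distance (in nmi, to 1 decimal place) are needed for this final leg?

Leg 1 (228°, 25.8 nmi): east 25.8 sin 228° = -19.17, north 25.8 cos 228° = -17.26
Leg 2 (110°, 71.8 nmi): east 71.8 sin 110° = 67.47, north 71.8 cos 110° = -24.56
Current position: (48.30, -41.82). Target: (23.4, -58.5). Remaining: Δeast = -24.90, Δnorth = -16.68.
Bearing = atan2(-24.90, -16.68) mod 360° = 236.18°; distance = √((-24.90)² + (-16.68)²) = 29.968 nmi.

236°, 30.0 nmi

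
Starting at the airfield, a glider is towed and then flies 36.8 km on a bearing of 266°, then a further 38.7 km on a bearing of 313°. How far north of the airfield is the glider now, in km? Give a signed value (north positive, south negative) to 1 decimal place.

Leg 1 (266°, 36.8 km): east 36.8 sin 266° = -36.71, north 36.8 cos 266° = -2.57
Leg 2 (313°, 38.7 km): east 38.7 sin 313° = -28.30, north 38.7 cos 313° = 26.39
Net north component: 23.83 km.

23.8 km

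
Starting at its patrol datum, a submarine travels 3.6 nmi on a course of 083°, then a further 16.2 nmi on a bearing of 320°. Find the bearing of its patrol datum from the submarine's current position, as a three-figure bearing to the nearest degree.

152°

Leg 1 (083°, 3.6 nmi): east 3.6 sin 83° = 3.57, north 3.6 cos 83° = 0.44
Leg 2 (320°, 16.2 nmi): east 16.2 sin 320° = -10.41, north 16.2 cos 320° = 12.41
Net displacement: -6.84 east, 12.85 north. Direction back to start is (6.84, -12.85): bearing = atan2(6.84, -12.85) mod 360° = 151.97° ≈ 152°.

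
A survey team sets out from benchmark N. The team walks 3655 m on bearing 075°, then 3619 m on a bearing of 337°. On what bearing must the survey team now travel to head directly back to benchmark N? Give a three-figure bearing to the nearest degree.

206°

Leg 1 (075°, 3655 m): east 3655 sin 75° = 3530.46, north 3655 cos 75° = 945.98
Leg 2 (337°, 3619 m): east 3619 sin 337° = -1414.06, north 3619 cos 337° = 3331.31
Net displacement: 2116.40 east, 4277.29 north. Direction back to start is (-2116.40, -4277.29): bearing = atan2(-2116.40, -4277.29) mod 360° = 206.33° ≈ 206°.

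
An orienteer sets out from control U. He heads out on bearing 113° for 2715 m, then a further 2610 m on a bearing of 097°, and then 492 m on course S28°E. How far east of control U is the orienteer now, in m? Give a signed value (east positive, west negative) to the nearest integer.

Leg 1 (113°, 2715 m): east 2715 sin 113° = 2499.17, north 2715 cos 113° = -1060.84
Leg 2 (097°, 2610 m): east 2610 sin 97° = 2590.55, north 2610 cos 97° = -318.08
Leg 3 (S28°E, 492 m): east 492 sin 152° = 230.98, north 492 cos 152° = -434.41
Net east component: 5320.70 m.

5321 m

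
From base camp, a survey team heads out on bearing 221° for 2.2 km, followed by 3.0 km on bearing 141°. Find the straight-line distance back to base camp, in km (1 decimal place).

Leg 1 (221°, 2.2 km): east 2.2 sin 221° = -1.44, north 2.2 cos 221° = -1.66
Leg 2 (141°, 3.0 km): east 3.0 sin 141° = 1.89, north 3.0 cos 141° = -2.33
Net: 0.44 east, -3.99 north. Distance = √((0.44)² + (-3.99)²) = 4.016 km.

4.0 km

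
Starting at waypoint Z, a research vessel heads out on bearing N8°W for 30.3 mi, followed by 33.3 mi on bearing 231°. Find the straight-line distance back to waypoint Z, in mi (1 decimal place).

Leg 1 (N8°W, 30.3 mi): east 30.3 sin 352° = -4.22, north 30.3 cos 352° = 30.01
Leg 2 (231°, 33.3 mi): east 33.3 sin 231° = -25.88, north 33.3 cos 231° = -20.96
Net: -30.10 east, 9.05 north. Distance = √((-30.10)² + (9.05)²) = 31.427 mi.

31.4 mi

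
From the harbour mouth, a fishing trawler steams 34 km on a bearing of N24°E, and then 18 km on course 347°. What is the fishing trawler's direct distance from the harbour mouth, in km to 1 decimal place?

49.6 km

Leg 1 (N24°E, 34 km): east 34 sin 24° = 13.83, north 34 cos 24° = 31.06
Leg 2 (347°, 18 km): east 18 sin 347° = -4.05, north 18 cos 347° = 17.54
Net: 9.78 east, 48.60 north. Distance = √((9.78)² + (48.60)²) = 49.573 km.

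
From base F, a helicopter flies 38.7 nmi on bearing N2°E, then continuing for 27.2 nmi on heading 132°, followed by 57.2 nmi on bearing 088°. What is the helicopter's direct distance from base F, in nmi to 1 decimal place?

Leg 1 (N2°E, 38.7 nmi): east 38.7 sin 2° = 1.35, north 38.7 cos 2° = 38.68
Leg 2 (132°, 27.2 nmi): east 27.2 sin 132° = 20.21, north 27.2 cos 132° = -18.20
Leg 3 (088°, 57.2 nmi): east 57.2 sin 88° = 57.17, north 57.2 cos 88° = 2.00
Net: 78.73 east, 22.47 north. Distance = √((78.73)² + (22.47)²) = 81.874 nmi.

81.9 nmi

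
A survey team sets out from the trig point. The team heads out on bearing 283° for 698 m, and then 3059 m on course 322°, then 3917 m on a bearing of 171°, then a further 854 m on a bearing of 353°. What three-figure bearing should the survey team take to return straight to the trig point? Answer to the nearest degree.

078°

Leg 1 (283°, 698 m): east 698 sin 283° = -680.11, north 698 cos 283° = 157.02
Leg 2 (322°, 3059 m): east 3059 sin 322° = -1883.31, north 3059 cos 322° = 2410.52
Leg 3 (171°, 3917 m): east 3917 sin 171° = 612.75, north 3917 cos 171° = -3868.78
Leg 4 (353°, 854 m): east 854 sin 353° = -104.08, north 854 cos 353° = 847.63
Net displacement: -2054.74 east, -453.60 north. Direction back to start is (2054.74, 453.60): bearing = atan2(2054.74, 453.60) mod 360° = 77.55° ≈ 078°.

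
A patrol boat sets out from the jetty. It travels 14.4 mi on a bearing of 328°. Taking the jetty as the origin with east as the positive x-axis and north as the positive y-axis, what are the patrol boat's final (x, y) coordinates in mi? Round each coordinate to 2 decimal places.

(-7.63, 12.21)

Leg 1 (328°, 14.4 mi): east 14.4 sin 328° = -7.63, north 14.4 cos 328° = 12.21
Summing: -7.63 mi east, 12.21 mi north → (-7.63, 12.21).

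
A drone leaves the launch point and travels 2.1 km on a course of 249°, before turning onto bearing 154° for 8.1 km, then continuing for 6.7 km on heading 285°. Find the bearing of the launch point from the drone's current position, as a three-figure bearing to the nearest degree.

038°

Leg 1 (249°, 2.1 km): east 2.1 sin 249° = -1.96, north 2.1 cos 249° = -0.75
Leg 2 (154°, 8.1 km): east 8.1 sin 154° = 3.55, north 8.1 cos 154° = -7.28
Leg 3 (285°, 6.7 km): east 6.7 sin 285° = -6.47, north 6.7 cos 285° = 1.73
Net displacement: -4.88 east, -6.30 north. Direction back to start is (4.88, 6.30): bearing = atan2(4.88, 6.30) mod 360° = 37.78° ≈ 038°.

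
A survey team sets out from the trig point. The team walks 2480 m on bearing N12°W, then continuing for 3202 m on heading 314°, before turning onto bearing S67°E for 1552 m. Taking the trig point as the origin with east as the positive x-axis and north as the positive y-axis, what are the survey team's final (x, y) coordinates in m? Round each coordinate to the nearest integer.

(-1390, 4044)

Leg 1 (N12°W, 2480 m): east 2480 sin 348° = -515.62, north 2480 cos 348° = 2425.81
Leg 2 (314°, 3202 m): east 3202 sin 314° = -2303.33, north 3202 cos 314° = 2224.30
Leg 3 (S67°E, 1552 m): east 1552 sin 113° = 1428.62, north 1552 cos 113° = -606.41
Summing: -1390.32 m east, 4043.69 m north → (-1390, 4044).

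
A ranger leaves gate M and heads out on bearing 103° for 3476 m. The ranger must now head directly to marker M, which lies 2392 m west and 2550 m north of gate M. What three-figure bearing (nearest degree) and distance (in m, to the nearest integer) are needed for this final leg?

Leg 1 (103°, 3476 m): east 3476 sin 103° = 3386.91, north 3476 cos 103° = -781.93
Current position: (3386.91, -781.93). Target: (-2392, 2550). Remaining: Δeast = -5778.91, Δnorth = 3331.93.
Bearing = atan2(-5778.91, 3331.93) mod 360° = 299.97°; distance = √((-5778.91)² + (3331.93)²) = 6670.649 m.

300°, 6671 m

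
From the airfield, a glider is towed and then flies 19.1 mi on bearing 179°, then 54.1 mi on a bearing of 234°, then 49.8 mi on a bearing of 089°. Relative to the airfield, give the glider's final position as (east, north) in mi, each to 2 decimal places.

(6.36, -50.03)

Leg 1 (179°, 19.1 mi): east 19.1 sin 179° = 0.33, north 19.1 cos 179° = -19.10
Leg 2 (234°, 54.1 mi): east 54.1 sin 234° = -43.77, north 54.1 cos 234° = -31.80
Leg 3 (089°, 49.8 mi): east 49.8 sin 89° = 49.79, north 49.8 cos 89° = 0.87
Summing: 6.36 mi east, -50.03 mi north → (6.36, -50.03).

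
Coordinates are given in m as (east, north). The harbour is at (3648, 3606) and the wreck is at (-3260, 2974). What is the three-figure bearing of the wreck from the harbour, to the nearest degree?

265°

Δeast = -3260 − 3648 = -6908.00; Δnorth = 2974 − 3606 = -632.00.
Bearing = atan2(Δeast, Δnorth) mod 360° = 264.77° ≈ 265°.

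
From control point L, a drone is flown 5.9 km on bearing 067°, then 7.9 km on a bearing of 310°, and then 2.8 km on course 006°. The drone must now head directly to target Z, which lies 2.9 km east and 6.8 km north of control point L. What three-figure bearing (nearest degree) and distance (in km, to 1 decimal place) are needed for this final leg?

Leg 1 (067°, 5.9 km): east 5.9 sin 67° = 5.43, north 5.9 cos 67° = 2.31
Leg 2 (310°, 7.9 km): east 7.9 sin 310° = -6.05, north 7.9 cos 310° = 5.08
Leg 3 (006°, 2.8 km): east 2.8 sin 6° = 0.29, north 2.8 cos 6° = 2.78
Current position: (-0.33, 10.17). Target: (2.9, 6.8). Remaining: Δeast = 3.23, Δnorth = -3.37.
Bearing = atan2(3.23, -3.37) mod 360° = 136.22°; distance = √((3.23)² + (-3.37)²) = 4.665 km.

136°, 4.7 km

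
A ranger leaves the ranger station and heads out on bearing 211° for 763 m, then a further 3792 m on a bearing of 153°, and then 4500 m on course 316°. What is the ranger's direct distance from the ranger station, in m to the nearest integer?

Leg 1 (211°, 763 m): east 763 sin 211° = -392.97, north 763 cos 211° = -654.02
Leg 2 (153°, 3792 m): east 3792 sin 153° = 1721.53, north 3792 cos 153° = -3378.70
Leg 3 (316°, 4500 m): east 4500 sin 316° = -3125.96, north 4500 cos 316° = 3237.03
Net: -1797.40 east, -795.69 north. Distance = √((-1797.40)² + (-795.69)²) = 1965.650 m.

1966 m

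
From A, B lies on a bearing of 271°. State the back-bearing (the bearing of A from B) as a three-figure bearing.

091°

Back-bearing = 271° − 180° = 091°.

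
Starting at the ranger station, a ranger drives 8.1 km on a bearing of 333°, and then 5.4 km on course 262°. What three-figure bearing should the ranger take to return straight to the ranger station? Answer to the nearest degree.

Leg 1 (333°, 8.1 km): east 8.1 sin 333° = -3.68, north 8.1 cos 333° = 7.22
Leg 2 (262°, 5.4 km): east 5.4 sin 262° = -5.35, north 5.4 cos 262° = -0.75
Net displacement: -9.02 east, 6.47 north. Direction back to start is (9.02, -6.47): bearing = atan2(9.02, -6.47) mod 360° = 125.62° ≈ 126°.

126°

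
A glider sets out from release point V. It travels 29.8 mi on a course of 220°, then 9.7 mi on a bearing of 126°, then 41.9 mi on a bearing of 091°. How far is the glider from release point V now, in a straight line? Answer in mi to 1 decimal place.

42.3 mi

Leg 1 (220°, 29.8 mi): east 29.8 sin 220° = -19.16, north 29.8 cos 220° = -22.83
Leg 2 (126°, 9.7 mi): east 9.7 sin 126° = 7.85, north 9.7 cos 126° = -5.70
Leg 3 (091°, 41.9 mi): east 41.9 sin 91° = 41.89, north 41.9 cos 91° = -0.73
Net: 30.59 east, -29.26 north. Distance = √((30.59)² + (-29.26)²) = 42.329 mi.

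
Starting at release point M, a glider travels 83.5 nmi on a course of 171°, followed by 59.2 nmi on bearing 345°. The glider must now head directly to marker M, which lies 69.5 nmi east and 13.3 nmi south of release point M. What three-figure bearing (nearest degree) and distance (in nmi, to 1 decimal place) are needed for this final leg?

Leg 1 (171°, 83.5 nmi): east 83.5 sin 171° = 13.06, north 83.5 cos 171° = -82.47
Leg 2 (345°, 59.2 nmi): east 59.2 sin 345° = -15.32, north 59.2 cos 345° = 57.18
Current position: (-2.26, -25.29). Target: (69.5, -13.3). Remaining: Δeast = 71.76, Δnorth = 11.99.
Bearing = atan2(71.76, 11.99) mod 360° = 80.51°; distance = √((71.76)² + (11.99)²) = 72.754 nmi.

081°, 72.8 nmi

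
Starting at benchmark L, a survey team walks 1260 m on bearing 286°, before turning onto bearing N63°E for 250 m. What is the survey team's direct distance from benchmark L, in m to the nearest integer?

Leg 1 (286°, 1260 m): east 1260 sin 286° = -1211.19, north 1260 cos 286° = 347.30
Leg 2 (N63°E, 250 m): east 250 sin 63° = 222.75, north 250 cos 63° = 113.50
Net: -988.44 east, 460.80 north. Distance = √((-988.44)² + (460.80)²) = 1090.572 m.

1091 m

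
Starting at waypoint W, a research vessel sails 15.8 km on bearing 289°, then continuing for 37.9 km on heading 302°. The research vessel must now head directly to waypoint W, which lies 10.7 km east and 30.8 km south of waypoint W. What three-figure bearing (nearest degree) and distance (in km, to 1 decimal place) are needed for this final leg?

Leg 1 (289°, 15.8 km): east 15.8 sin 289° = -14.94, north 15.8 cos 289° = 5.14
Leg 2 (302°, 37.9 km): east 37.9 sin 302° = -32.14, north 37.9 cos 302° = 20.08
Current position: (-47.08, 25.23). Target: (10.7, -30.8). Remaining: Δeast = 57.78, Δnorth = -56.03.
Bearing = atan2(57.78, -56.03) mod 360° = 134.12°; distance = √((57.78)² + (-56.03)²) = 80.484 km.

134°, 80.5 km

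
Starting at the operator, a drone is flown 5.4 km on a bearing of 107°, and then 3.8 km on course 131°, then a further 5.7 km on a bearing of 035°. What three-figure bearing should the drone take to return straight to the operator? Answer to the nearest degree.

Leg 1 (107°, 5.4 km): east 5.4 sin 107° = 5.16, north 5.4 cos 107° = -1.58
Leg 2 (131°, 3.8 km): east 3.8 sin 131° = 2.87, north 3.8 cos 131° = -2.49
Leg 3 (035°, 5.7 km): east 5.7 sin 35° = 3.27, north 5.7 cos 35° = 4.67
Net displacement: 11.30 east, 0.60 north. Direction back to start is (-11.30, -0.60): bearing = atan2(-11.30, -0.60) mod 360° = 266.97° ≈ 267°.

267°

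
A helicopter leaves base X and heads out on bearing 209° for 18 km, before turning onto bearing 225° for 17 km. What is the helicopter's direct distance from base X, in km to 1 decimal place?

Leg 1 (209°, 18 km): east 18 sin 209° = -8.73, north 18 cos 209° = -15.74
Leg 2 (225°, 17 km): east 17 sin 225° = -12.02, north 17 cos 225° = -12.02
Net: -20.75 east, -27.76 north. Distance = √((-20.75)² + (-27.76)²) = 34.660 km.

34.7 km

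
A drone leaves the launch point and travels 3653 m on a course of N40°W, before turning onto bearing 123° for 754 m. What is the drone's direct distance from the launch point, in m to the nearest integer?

Leg 1 (N40°W, 3653 m): east 3653 sin 320° = -2348.10, north 3653 cos 320° = 2798.36
Leg 2 (123°, 754 m): east 754 sin 123° = 632.36, north 754 cos 123° = -410.66
Net: -1715.75 east, 2387.70 north. Distance = √((-1715.75)² + (2387.70)²) = 2940.222 m.

2940 m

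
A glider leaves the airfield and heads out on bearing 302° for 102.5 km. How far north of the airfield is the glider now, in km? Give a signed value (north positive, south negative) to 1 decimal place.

54.3 km

Leg 1 (302°, 102.5 km): east 102.5 sin 302° = -86.92, north 102.5 cos 302° = 54.32
Net north component: 54.32 km.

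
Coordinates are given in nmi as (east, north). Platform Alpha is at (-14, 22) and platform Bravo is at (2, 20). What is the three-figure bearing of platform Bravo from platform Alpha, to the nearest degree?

Δeast = 2 − -14 = 16.00; Δnorth = 20 − 22 = -2.00.
Bearing = atan2(Δeast, Δnorth) mod 360° = 97.13° ≈ 097°.

097°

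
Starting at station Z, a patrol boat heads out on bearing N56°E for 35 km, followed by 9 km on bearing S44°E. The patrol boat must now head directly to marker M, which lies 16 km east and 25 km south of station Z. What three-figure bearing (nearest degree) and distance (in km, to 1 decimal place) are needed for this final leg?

Leg 1 (N56°E, 35 km): east 35 sin 56° = 29.02, north 35 cos 56° = 19.57
Leg 2 (S44°E, 9 km): east 9 sin 136° = 6.25, north 9 cos 136° = -6.47
Current position: (35.27, 13.10). Target: (16, -25). Remaining: Δeast = -19.27, Δnorth = -38.10.
Bearing = atan2(-19.27, -38.10) mod 360° = 206.83°; distance = √((-19.27)² + (-38.10)²) = 42.693 km.

207°, 42.7 km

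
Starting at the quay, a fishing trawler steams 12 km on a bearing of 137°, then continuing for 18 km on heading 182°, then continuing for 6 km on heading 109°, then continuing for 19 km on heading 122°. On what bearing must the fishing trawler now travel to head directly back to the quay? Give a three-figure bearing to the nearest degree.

323°

Leg 1 (137°, 12 km): east 12 sin 137° = 8.18, north 12 cos 137° = -8.78
Leg 2 (182°, 18 km): east 18 sin 182° = -0.63, north 18 cos 182° = -17.99
Leg 3 (109°, 6 km): east 6 sin 109° = 5.67, north 6 cos 109° = -1.95
Leg 4 (122°, 19 km): east 19 sin 122° = 16.11, north 19 cos 122° = -10.07
Net displacement: 29.34 east, -38.79 north. Direction back to start is (-29.34, 38.79): bearing = atan2(-29.34, 38.79) mod 360° = 322.89° ≈ 323°.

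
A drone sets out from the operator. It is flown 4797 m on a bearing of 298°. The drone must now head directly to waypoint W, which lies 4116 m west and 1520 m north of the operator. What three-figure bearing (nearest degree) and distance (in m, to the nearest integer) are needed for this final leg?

Leg 1 (298°, 4797 m): east 4797 sin 298° = -4235.50, north 4797 cos 298° = 2252.06
Current position: (-4235.50, 2252.06). Target: (-4116, 1520). Remaining: Δeast = 119.50, Δnorth = -732.06.
Bearing = atan2(119.50, -732.06) mod 360° = 170.73°; distance = √((119.50)² + (-732.06)²) = 741.744 m.

171°, 742 m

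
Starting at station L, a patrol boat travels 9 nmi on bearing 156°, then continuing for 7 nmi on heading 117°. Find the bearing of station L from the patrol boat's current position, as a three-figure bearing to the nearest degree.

319°

Leg 1 (156°, 9 nmi): east 9 sin 156° = 3.66, north 9 cos 156° = -8.22
Leg 2 (117°, 7 nmi): east 7 sin 117° = 6.24, north 7 cos 117° = -3.18
Net displacement: 9.90 east, -11.40 north. Direction back to start is (-9.90, 11.40): bearing = atan2(-9.90, 11.40) mod 360° = 319.03° ≈ 319°.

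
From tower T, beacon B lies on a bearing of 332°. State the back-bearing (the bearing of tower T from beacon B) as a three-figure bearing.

Back-bearing = 332° − 180° = 152°.

152°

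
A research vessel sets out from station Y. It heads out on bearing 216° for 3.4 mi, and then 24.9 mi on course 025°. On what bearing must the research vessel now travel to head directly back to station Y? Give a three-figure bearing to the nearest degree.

Leg 1 (216°, 3.4 mi): east 3.4 sin 216° = -2.00, north 3.4 cos 216° = -2.75
Leg 2 (025°, 24.9 mi): east 24.9 sin 25° = 10.52, north 24.9 cos 25° = 22.57
Net displacement: 8.52 east, 19.82 north. Direction back to start is (-8.52, -19.82): bearing = atan2(-8.52, -19.82) mod 360° = 203.28° ≈ 203°.

203°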